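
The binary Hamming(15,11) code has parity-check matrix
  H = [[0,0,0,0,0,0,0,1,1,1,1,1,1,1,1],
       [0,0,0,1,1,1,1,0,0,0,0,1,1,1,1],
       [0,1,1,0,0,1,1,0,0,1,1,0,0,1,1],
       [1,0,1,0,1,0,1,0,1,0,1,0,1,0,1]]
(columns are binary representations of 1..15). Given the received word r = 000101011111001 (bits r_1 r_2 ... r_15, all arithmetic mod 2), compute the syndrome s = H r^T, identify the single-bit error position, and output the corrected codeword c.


s = (0, 0, 0, 1)^T, error position = 1, corrected codeword c = 100101011111001

Compute s = H r^T mod 2 one row at a time:
  s_1 = 1 + 1 + 1 + 1 + 1 + 0 + 0 + 1 = 6 ≡ 0 (mod 2).
  s_2 = 1 + 0 + 1 + 0 + 1 + 0 + 0 + 1 = 4 ≡ 0 (mod 2).
  s_3 = 0 + 0 + 1 + 0 + 1 + 1 + 0 + 1 = 4 ≡ 0 (mod 2).
  s_4 = 0 + 0 + 0 + 0 + 1 + 1 + 0 + 1 = 3 ≡ 1 (mod 2).
s = (0, 0, 0, 1)^T — this equals column 1 of H (binary 0001), so error is at position 1.
Correct: flip bit 1 of r = 000101011111001 to get c = 100101011111001.


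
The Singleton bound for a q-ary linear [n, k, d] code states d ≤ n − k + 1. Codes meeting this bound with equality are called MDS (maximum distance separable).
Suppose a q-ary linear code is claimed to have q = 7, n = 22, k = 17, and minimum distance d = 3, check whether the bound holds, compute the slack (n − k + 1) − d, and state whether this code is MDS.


Singleton RHS = n − k + 1 = 6, slack = 3, bound satisfied, not MDS.

Singleton bound: d ≤ n − k + 1.
Here n = 22, k = 17, so n − k + 1 = 6.
Given d = 3, check d ≤ 6: YES.
Slack = (n − k + 1) − d = 3.
The code is NOT MDS (slack = 3 > 0).
Description: the claimed parameters are [22, 17, 3]_7; such a code would be non-MDS.


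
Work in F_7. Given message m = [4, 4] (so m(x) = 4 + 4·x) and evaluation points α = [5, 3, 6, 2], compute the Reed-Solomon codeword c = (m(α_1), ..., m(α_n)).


c = [3, 2, 0, 5]

Message polynomial: m(x) = 4 + 4·x (mod 7).
For each evaluation point α_i, compute m(α_i) mod 7:
  α_1 = 5: Horner steps 4 → 3, so m(5) = 3.
  α_2 = 3: Horner steps 4 → 2, so m(3) = 2.
  α_3 = 6: Horner steps 4 → 0, so m(6) = 0.
  α_4 = 2: Horner steps 4 → 5, so m(2) = 5.
Codeword c = [3, 2, 0, 5] ∈ F_7^4.


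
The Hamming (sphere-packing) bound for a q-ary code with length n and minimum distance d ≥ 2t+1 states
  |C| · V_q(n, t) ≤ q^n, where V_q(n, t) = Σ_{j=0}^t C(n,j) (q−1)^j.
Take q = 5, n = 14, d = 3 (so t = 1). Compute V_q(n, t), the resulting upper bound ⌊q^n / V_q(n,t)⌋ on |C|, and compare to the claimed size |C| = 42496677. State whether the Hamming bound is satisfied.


V_q(n, t) = 57, q^n = 6103515625, Hamming bound = 107079221, |C| = 42496677 ≤ bound (satisfied).

Step 1: Compute V_q(n, t) = Σ_{j=0}^1 C(n, j) (q−1)^j.
  j = 0: C(14,0)·(4)^0 = 1·1 = 1.
  j = 1: C(14,1)·(4)^1 = 14·4 = 56.
  V_q(n, t) = 1 + 56 = 57.
Step 2: q^n = 5^14 = 6103515625.
Step 3: Hamming bound ⌊q^n / V_q(n,t)⌋ = ⌊6103515625/57⌋ = 107079221.
Step 4: Compare |C| = 42496677 to 107079221: satisfied.
The claimed |C| lies below the Hamming bound.


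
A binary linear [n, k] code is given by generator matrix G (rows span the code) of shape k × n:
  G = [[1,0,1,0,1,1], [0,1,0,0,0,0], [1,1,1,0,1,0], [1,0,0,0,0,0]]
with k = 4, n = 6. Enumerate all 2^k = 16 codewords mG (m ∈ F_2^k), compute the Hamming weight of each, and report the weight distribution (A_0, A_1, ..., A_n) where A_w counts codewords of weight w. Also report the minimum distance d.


Weight distribution: A_0 = 1, A_1 = 3, A_2 = 4, A_3 = 4, A_4 = 3, A_5 = 1. Minimum distance d = 1.

Enumerate all 2^4 = 16 messages m ∈ F_2^4.
For each, compute codeword c = mG in F_2^6, then tally its weight.
  m = 0000 → c = 000000, weight = 0.
  m = 1000 → c = 101011, weight = 4.
  m = 0100 → c = 010000, weight = 1.
  m = 1100 → c = 111011, weight = 5.
  m = 0010 → c = 111010, weight = 4.
  m = 1010 → c = 010001, weight = 2.
  m = 0110 → c = 101010, weight = 3.
  m = 1110 → c = 000001, weight = 1.
  m = 0001 → c = 100000, weight = 1.
  m = 1001 → c = 001011, weight = 3.
  m = 0101 → c = 110000, weight = 2.
  m = 1101 → c = 011011, weight = 4.
  m = 0011 → c = 011010, weight = 3.
  m = 1011 → c = 110001, weight = 3.
  m = 0111 → c = 001010, weight = 2.
  m = 1111 → c = 100001, weight = 2.
Tally weights:
  weight 0: 1 codewords.
  weight 1: 3 codewords.
  weight 2: 4 codewords.
  weight 3: 4 codewords.
  weight 4: 3 codewords.
  weight 5: 1 codewords.
Minimum distance d = smallest w > 0 with A_w > 0 = 1.
Sanity: Σ A_w = 16 = 2^4 = 16 ✓.


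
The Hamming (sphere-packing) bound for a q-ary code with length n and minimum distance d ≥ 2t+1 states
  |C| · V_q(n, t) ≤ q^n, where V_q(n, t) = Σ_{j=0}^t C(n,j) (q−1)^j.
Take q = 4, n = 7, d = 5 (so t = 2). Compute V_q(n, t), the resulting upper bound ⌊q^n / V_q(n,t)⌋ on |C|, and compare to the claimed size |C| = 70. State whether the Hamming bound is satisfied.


V_q(n, t) = 211, q^n = 16384, Hamming bound = 77, |C| = 70 ≤ bound (satisfied).

Step 1: Compute V_q(n, t) = Σ_{j=0}^2 C(n, j) (q−1)^j.
  j = 0: C(7,0)·(3)^0 = 1·1 = 1.
  j = 1: C(7,1)·(3)^1 = 7·3 = 21.
  j = 2: C(7,2)·(3)^2 = 21·9 = 189.
  V_q(n, t) = 1 + 21 + 189 = 211.
Step 2: q^n = 4^7 = 16384.
Step 3: Hamming bound ⌊q^n / V_q(n,t)⌋ = ⌊16384/211⌋ = 77.
Step 4: Compare |C| = 70 to 77: satisfied.
The claimed |C| lies below the Hamming bound.


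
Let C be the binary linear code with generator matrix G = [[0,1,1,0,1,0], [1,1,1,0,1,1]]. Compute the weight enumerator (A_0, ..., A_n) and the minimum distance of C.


Weight distribution: A_0 = 1, A_2 = 1, A_3 = 1, A_5 = 1. Minimum distance d = 2.

Enumerate all 2^2 = 4 messages m ∈ F_2^2.
For each, compute codeword c = mG in F_2^6, then tally its weight.
  m = 00 → c = 000000, weight = 0.
  m = 10 → c = 011010, weight = 3.
  m = 01 → c = 111011, weight = 5.
  m = 11 → c = 100001, weight = 2.
Tally weights:
  weight 0: 1 codewords.
  weight 2: 1 codewords.
  weight 3: 1 codewords.
  weight 5: 1 codewords.
Minimum distance d = smallest w > 0 with A_w > 0 = 2.
Sanity: Σ A_w = 4 = 2^2 = 4 ✓.


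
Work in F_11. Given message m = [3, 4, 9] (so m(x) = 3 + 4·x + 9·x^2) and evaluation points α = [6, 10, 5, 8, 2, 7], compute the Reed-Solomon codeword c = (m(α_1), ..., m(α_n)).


c = [10, 8, 6, 6, 3, 10]

Message polynomial: m(x) = 3 + 4·x + 9·x^2 (mod 11).
For each evaluation point α_i, compute m(α_i) mod 11:
  α_1 = 6: Horner steps 9 → 3 → 10, so m(6) = 10.
  α_2 = 10: Horner steps 9 → 6 → 8, so m(10) = 8.
  α_3 = 5: Horner steps 9 → 5 → 6, so m(5) = 6.
  α_4 = 8: Horner steps 9 → 10 → 6, so m(8) = 6.
  α_5 = 2: Horner steps 9 → 0 → 3, so m(2) = 3.
  α_6 = 7: Horner steps 9 → 1 → 10, so m(7) = 10.
Codeword c = [10, 8, 6, 6, 3, 10] ∈ F_11^6.


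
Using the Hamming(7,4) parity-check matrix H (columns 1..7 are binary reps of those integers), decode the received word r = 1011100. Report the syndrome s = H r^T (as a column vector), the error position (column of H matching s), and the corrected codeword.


s = (0, 1, 1)^T, error position = 3, corrected codeword c = 1001100

Compute s = H r^T mod 2 one row at a time:
  s_1 = 1 + 1 + 0 + 0 = 2 ≡ 0 (mod 2).
  s_2 = 0 + 1 + 0 + 0 = 1 ≡ 1 (mod 2).
  s_3 = 1 + 1 + 1 + 0 = 3 ≡ 1 (mod 2).
s = (0, 1, 1)^T — this equals column 3 of H (binary 011), so error is at position 3.
Correct: flip bit 3 of r = 1011100 to get c = 1001100.


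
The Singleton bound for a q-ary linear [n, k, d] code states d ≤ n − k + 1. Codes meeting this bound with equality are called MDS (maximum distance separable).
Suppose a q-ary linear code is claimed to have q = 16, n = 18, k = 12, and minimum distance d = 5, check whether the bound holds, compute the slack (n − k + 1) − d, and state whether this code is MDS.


Singleton RHS = n − k + 1 = 7, slack = 2, bound satisfied, not MDS.

Singleton bound: d ≤ n − k + 1.
Here n = 18, k = 12, so n − k + 1 = 7.
Given d = 5, check d ≤ 7: YES.
Slack = (n − k + 1) − d = 2.
The code is NOT MDS (slack = 2 > 0).
Description: the claimed parameters are [18, 12, 5]_16; such a code would be non-MDS.


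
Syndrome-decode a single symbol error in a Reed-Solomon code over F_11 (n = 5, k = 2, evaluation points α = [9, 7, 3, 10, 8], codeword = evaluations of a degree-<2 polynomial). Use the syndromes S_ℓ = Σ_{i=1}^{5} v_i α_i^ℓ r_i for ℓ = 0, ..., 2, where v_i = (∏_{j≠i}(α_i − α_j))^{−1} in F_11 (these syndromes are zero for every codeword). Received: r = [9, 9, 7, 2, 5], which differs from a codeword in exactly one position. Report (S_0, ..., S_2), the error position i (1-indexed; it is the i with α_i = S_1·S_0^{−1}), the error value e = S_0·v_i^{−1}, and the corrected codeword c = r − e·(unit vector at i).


S = (7, 5, 2), error at position 2, error magnitude e = 8, c = [9, 1, 7, 2, 5].

Step 1: column multipliers v_i = (∏_{j≠i}(α_i − α_j))^{−1} mod 11.
  i = 1 (α = 9): (9−7)(9−3)(9−10)(9−8) = 2·6·(−1)·1 = −12 ≡ 10, so v_1 = 10^{−1} = 10 (mod 11).
  i = 2 (α = 7): (7−9)(7−3)(7−10)(7−8) = (−2)·4·(−3)·(−1) = −24 ≡ 9, so v_2 = 9^{−1} = 5 (mod 11).
  i = 3 (α = 3): (3−9)(3−7)(3−10)(3−8) = (−6)·(−4)·(−7)·(−5) = 840 ≡ 4, so v_3 = 4^{−1} = 3 (mod 11).
  i = 4 (α = 10): (10−9)(10−7)(10−3)(10−8) = 1·3·7·2 = 42 ≡ 9, so v_4 = 9^{−1} = 5 (mod 11).
  i = 5 (α = 8): (8−9)(8−7)(8−3)(8−10) = (−1)·1·5·(−2) = 10 ≡ 10, so v_5 = 10^{−1} = 10 (mod 11).
  v = [10, 5, 3, 5, 10].
Step 2: syndromes of r = [9, 9, 7, 2, 5] (all sums mod 11).
  S_0 = Σ v_i r_i = 10·9 + 5·9 + 3·7 + 5·2 + 10·5 = 216 ≡ 7.
  S_1 = Σ v_i α_i r_i = 10·9·9 + 5·7·9 + 3·3·7 + 5·10·2 + 10·8·5 = 1688 ≡ 5.
  α_i^2 mod 11 = [4, 5, 9, 1, 9].
  S_2 = Σ v_i α_i^2 r_i = 10·4·9 + 5·5·9 + 3·9·7 + 5·1·2 + 10·9·5 = 1234 ≡ 2.
  S = (7, 5, 2) ≠ 0, so r is not a codeword (an error is present).
Step 3: locate the error. For a single error e at position i, S_ℓ = v_i·e·α_i^ℓ, so α_err = S_1/S_0.
  S_0^{−1} = 7^{−1} = 8 (mod 11), so α_err = 5·8 = 40 ≡ 7 = α_2. Error position i = 2.
  Consistency check: S_2/S_1 = 2·9 = 18 ≡ 7 = α_err ✓ (single-error assumption holds).
Step 4: error magnitude e = S_0/v_2 = S_0·∏_{j≠2}(α_2 − α_j) = 7·9 = 63 ≡ 8 (mod 11).
Step 5: correct position 2: c_2 = r_2 − e = 9 − 8 ≡ 1 (mod 11). Hence c = [9, 1, 7, 2, 5].
  Check: interpolating c through the α_i gives m(x) = 6 + 4·x (degree < 2) with m(α_i) = c_i for every i, so c is indeed a codeword.


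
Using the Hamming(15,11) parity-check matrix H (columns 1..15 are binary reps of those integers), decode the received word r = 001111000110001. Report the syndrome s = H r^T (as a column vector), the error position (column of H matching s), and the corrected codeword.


s = (1, 0, 1, 0)^T, error position = 10, corrected codeword c = 001111000010001

Compute s = H r^T mod 2 one row at a time:
  s_1 = 0 + 0 + 1 + 1 + 0 + 0 + 0 + 1 = 3 ≡ 1 (mod 2).
  s_2 = 1 + 1 + 1 + 0 + 0 + 0 + 0 + 1 = 4 ≡ 0 (mod 2).
  s_3 = 0 + 1 + 1 + 0 + 1 + 1 + 0 + 1 = 5 ≡ 1 (mod 2).
  s_4 = 0 + 1 + 1 + 0 + 0 + 1 + 0 + 1 = 4 ≡ 0 (mod 2).
s = (1, 0, 1, 0)^T — this equals column 10 of H (binary 1010), so error is at position 10.
Correct: flip bit 10 of r = 001111000110001 to get c = 001111000010001.


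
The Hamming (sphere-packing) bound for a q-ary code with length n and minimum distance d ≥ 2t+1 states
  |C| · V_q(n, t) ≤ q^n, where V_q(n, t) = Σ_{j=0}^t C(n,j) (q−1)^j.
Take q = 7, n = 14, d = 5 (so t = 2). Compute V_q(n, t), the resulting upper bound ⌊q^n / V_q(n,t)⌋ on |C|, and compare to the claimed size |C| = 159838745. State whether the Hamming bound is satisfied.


V_q(n, t) = 3361, q^n = 678223072849, Hamming bound = 201792047, |C| = 159838745 ≤ bound (satisfied).

Step 1: Compute V_q(n, t) = Σ_{j=0}^2 C(n, j) (q−1)^j.
  j = 0: C(14,0)·(6)^0 = 1·1 = 1.
  j = 1: C(14,1)·(6)^1 = 14·6 = 84.
  j = 2: C(14,2)·(6)^2 = 91·36 = 3276.
  V_q(n, t) = 1 + 84 + 3276 = 3361.
Step 2: q^n = 7^14 = 678223072849.
Step 3: Hamming bound ⌊q^n / V_q(n,t)⌋ = ⌊678223072849/3361⌋ = 201792047.
Step 4: Compare |C| = 159838745 to 201792047: satisfied.
The claimed |C| lies below the Hamming bound.


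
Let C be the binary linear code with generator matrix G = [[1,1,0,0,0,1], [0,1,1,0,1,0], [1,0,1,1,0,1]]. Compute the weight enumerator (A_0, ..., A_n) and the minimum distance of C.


Weight distribution: A_0 = 1, A_2 = 1, A_3 = 3, A_4 = 2, A_5 = 1. Minimum distance d = 2.

Enumerate all 2^3 = 8 messages m ∈ F_2^3.
For each, compute codeword c = mG in F_2^6, then tally its weight.
  m = 000 → c = 000000, weight = 0.
  m = 100 → c = 110001, weight = 3.
  m = 010 → c = 011010, weight = 3.
  m = 110 → c = 101011, weight = 4.
  m = 001 → c = 101101, weight = 4.
  m = 101 → c = 011100, weight = 3.
  m = 011 → c = 110111, weight = 5.
  m = 111 → c = 000110, weight = 2.
Tally weights:
  weight 0: 1 codewords.
  weight 2: 1 codewords.
  weight 3: 3 codewords.
  weight 4: 2 codewords.
  weight 5: 1 codewords.
Minimum distance d = smallest w > 0 with A_w > 0 = 2.
Sanity: Σ A_w = 8 = 2^3 = 8 ✓.


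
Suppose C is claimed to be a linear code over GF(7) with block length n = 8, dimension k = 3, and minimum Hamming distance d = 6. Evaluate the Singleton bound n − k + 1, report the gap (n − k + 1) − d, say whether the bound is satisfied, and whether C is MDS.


Singleton RHS = n − k + 1 = 6, slack = 0, bound satisfied, MDS.

Singleton bound: d ≤ n − k + 1.
Here n = 8, k = 3, so n − k + 1 = 6.
Given d = 6, check d ≤ 6: YES.
Slack = (n − k + 1) − d = 0.
The code is MDS (slack = 0).
Description: the claimed parameters are [8, 3, 6]_7; such a code would be MDS (meets Singleton bound).


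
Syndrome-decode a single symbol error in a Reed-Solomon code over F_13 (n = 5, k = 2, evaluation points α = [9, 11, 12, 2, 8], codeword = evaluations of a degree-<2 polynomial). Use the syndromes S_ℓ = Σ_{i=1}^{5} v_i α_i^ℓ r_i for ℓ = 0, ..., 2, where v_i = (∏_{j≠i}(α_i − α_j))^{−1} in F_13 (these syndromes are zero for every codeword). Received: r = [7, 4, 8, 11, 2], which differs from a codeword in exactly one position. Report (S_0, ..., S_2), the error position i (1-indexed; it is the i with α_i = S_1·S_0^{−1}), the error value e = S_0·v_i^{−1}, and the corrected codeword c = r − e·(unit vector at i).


S = (4, 9, 4), error at position 3, error magnitude e = 12, c = [7, 4, 9, 11, 2].

Step 1: column multipliers v_i = (∏_{j≠i}(α_i − α_j))^{−1} mod 13.
  i = 1 (α = 9): (9−11)(9−12)(9−2)(9−8) = (−2)·(−3)·7·1 = 42 ≡ 3, so v_1 = 3^{−1} = 9 (mod 13).
  i = 2 (α = 11): (11−9)(11−12)(11−2)(11−8) = 2·(−1)·9·3 = −54 ≡ 11, so v_2 = 11^{−1} = 6 (mod 13).
  i = 3 (α = 12): (12−9)(12−11)(12−2)(12−8) = 3·1·10·4 = 120 ≡ 3, so v_3 = 3^{−1} = 9 (mod 13).
  i = 4 (α = 2): (2−9)(2−11)(2−12)(2−8) = (−7)·(−9)·(−10)·(−6) = 3780 ≡ 10, so v_4 = 10^{−1} = 4 (mod 13).
  i = 5 (α = 8): (8−9)(8−11)(8−12)(8−2) = (−1)·(−3)·(−4)·6 = −72 ≡ 6, so v_5 = 6^{−1} = 11 (mod 13).
  v = [9, 6, 9, 4, 11].
Step 2: syndromes of r = [7, 4, 8, 11, 2] (all sums mod 13).
  S_0 = Σ v_i r_i = 9·7 + 6·4 + 9·8 + 4·11 + 11·2 = 225 ≡ 4.
  S_1 = Σ v_i α_i r_i = 9·9·7 + 6·11·4 + 9·12·8 + 4·2·11 + 11·8·2 = 1959 ≡ 9.
  α_i^2 mod 13 = [3, 4, 1, 4, 12].
  S_2 = Σ v_i α_i^2 r_i = 9·3·7 + 6·4·4 + 9·1·8 + 4·4·11 + 11·12·2 = 797 ≡ 4.
  S = (4, 9, 4) ≠ 0, so r is not a codeword (an error is present).
Step 3: locate the error. For a single error e at position i, S_ℓ = v_i·e·α_i^ℓ, so α_err = S_1/S_0.
  S_0^{−1} = 4^{−1} = 10 (mod 13), so α_err = 9·10 = 90 ≡ 12 = α_3. Error position i = 3.
  Consistency check: S_2/S_1 = 4·3 = 12 ≡ 12 = α_err ✓ (single-error assumption holds).
Step 4: error magnitude e = S_0/v_3 = S_0·∏_{j≠3}(α_3 − α_j) = 4·3 = 12 ≡ 12 (mod 13).
Step 5: correct position 3: c_3 = r_3 − e = 8 − 12 ≡ 9 (mod 13). Hence c = [7, 4, 9, 11, 2].
  Check: interpolating c through the α_i gives m(x) = 1 + 5·x (degree < 2) with m(α_i) = c_i for every i, so c is indeed a codeword.


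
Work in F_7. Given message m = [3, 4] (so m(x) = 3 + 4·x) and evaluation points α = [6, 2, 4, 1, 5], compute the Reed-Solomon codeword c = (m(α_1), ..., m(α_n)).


c = [6, 4, 5, 0, 2]

Message polynomial: m(x) = 3 + 4·x (mod 7).
For each evaluation point α_i, compute m(α_i) mod 7:
  α_1 = 6: Horner steps 4 → 6, so m(6) = 6.
  α_2 = 2: Horner steps 4 → 4, so m(2) = 4.
  α_3 = 4: Horner steps 4 → 5, so m(4) = 5.
  α_4 = 1: Horner steps 4 → 0, so m(1) = 0.
  α_5 = 5: Horner steps 4 → 2, so m(5) = 2.
Codeword c = [6, 4, 5, 0, 2] ∈ F_7^5.


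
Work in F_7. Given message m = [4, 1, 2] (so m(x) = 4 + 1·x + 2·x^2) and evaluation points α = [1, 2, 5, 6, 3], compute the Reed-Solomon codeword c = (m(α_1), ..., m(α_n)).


c = [0, 0, 3, 5, 4]

Message polynomial: m(x) = 4 + 1·x + 2·x^2 (mod 7).
For each evaluation point α_i, compute m(α_i) mod 7:
  α_1 = 1: Horner steps 2 → 3 → 0, so m(1) = 0.
  α_2 = 2: Horner steps 2 → 5 → 0, so m(2) = 0.
  α_3 = 5: Horner steps 2 → 4 → 3, so m(5) = 3.
  α_4 = 6: Horner steps 2 → 6 → 5, so m(6) = 5.
  α_5 = 3: Horner steps 2 → 0 → 4, so m(3) = 4.
Codeword c = [0, 0, 3, 5, 4] ∈ F_7^5.


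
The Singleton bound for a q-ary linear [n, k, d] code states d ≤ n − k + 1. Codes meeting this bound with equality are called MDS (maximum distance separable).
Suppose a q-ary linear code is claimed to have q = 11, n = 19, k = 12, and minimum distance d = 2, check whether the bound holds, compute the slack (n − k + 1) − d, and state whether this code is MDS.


Singleton RHS = n − k + 1 = 8, slack = 6, bound satisfied, not MDS.

Singleton bound: d ≤ n − k + 1.
Here n = 19, k = 12, so n − k + 1 = 8.
Given d = 2, check d ≤ 8: YES.
Slack = (n − k + 1) − d = 6.
The code is NOT MDS (slack = 6 > 0).
Description: the claimed parameters are [19, 12, 2]_11; such a code would be non-MDS.


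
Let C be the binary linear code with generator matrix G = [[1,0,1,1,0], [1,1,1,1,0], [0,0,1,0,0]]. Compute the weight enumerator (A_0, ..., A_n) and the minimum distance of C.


Weight distribution: A_0 = 1, A_1 = 2, A_2 = 2, A_3 = 2, A_4 = 1. Minimum distance d = 1.

Enumerate all 2^3 = 8 messages m ∈ F_2^3.
For each, compute codeword c = mG in F_2^5, then tally its weight.
  m = 000 → c = 00000, weight = 0.
  m = 100 → c = 10110, weight = 3.
  m = 010 → c = 11110, weight = 4.
  m = 110 → c = 01000, weight = 1.
  m = 001 → c = 00100, weight = 1.
  m = 101 → c = 10010, weight = 2.
  m = 011 → c = 11010, weight = 3.
  m = 111 → c = 01100, weight = 2.
Tally weights:
  weight 0: 1 codewords.
  weight 1: 2 codewords.
  weight 2: 2 codewords.
  weight 3: 2 codewords.
  weight 4: 1 codewords.
Minimum distance d = smallest w > 0 with A_w > 0 = 1.
Sanity: Σ A_w = 8 = 2^3 = 8 ✓.


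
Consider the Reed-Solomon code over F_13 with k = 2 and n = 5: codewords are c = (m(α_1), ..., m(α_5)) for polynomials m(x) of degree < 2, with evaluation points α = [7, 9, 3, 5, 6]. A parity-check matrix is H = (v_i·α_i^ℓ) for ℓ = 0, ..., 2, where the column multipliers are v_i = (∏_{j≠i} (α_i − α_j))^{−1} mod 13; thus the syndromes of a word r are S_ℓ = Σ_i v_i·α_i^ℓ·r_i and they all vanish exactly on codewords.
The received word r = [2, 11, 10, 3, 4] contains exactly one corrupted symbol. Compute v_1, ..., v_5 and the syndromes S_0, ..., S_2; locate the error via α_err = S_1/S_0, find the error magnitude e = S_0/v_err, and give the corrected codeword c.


S = (1, 5, 12), error at position 4, error magnitude e = 10, c = [2, 11, 10, 6, 4].

Step 1: column multipliers v_i = (∏_{j≠i}(α_i − α_j))^{−1} mod 13.
  i = 1 (α = 7): (7−9)(7−3)(7−5)(7−6) = (−2)·4·2·1 = −16 ≡ 10, so v_1 = 10^{−1} = 4 (mod 13).
  i = 2 (α = 9): (9−7)(9−3)(9−5)(9−6) = 2·6·4·3 = 144 ≡ 1, so v_2 = 1^{−1} = 1 (mod 13).
  i = 3 (α = 3): (3−7)(3−9)(3−5)(3−6) = (−4)·(−6)·(−2)·(−3) = 144 ≡ 1, so v_3 = 1^{−1} = 1 (mod 13).
  i = 4 (α = 5): (5−7)(5−9)(5−3)(5−6) = (−2)·(−4)·2·(−1) = −16 ≡ 10, so v_4 = 10^{−1} = 4 (mod 13).
  i = 5 (α = 6): (6−7)(6−9)(6−3)(6−5) = (−1)·(−3)·3·1 = 9 ≡ 9, so v_5 = 9^{−1} = 3 (mod 13).
  v = [4, 1, 1, 4, 3].
Step 2: syndromes of r = [2, 11, 10, 3, 4] (all sums mod 13).
  S_0 = Σ v_i r_i = 4·2 + 1·11 + 1·10 + 4·3 + 3·4 = 53 ≡ 1.
  S_1 = Σ v_i α_i r_i = 4·7·2 + 1·9·11 + 1·3·10 + 4·5·3 + 3·6·4 = 317 ≡ 5.
  α_i^2 mod 13 = [10, 3, 9, 12, 10].
  S_2 = Σ v_i α_i^2 r_i = 4·10·2 + 1·3·11 + 1·9·10 + 4·12·3 + 3·10·4 = 467 ≡ 12.
  S = (1, 5, 12) ≠ 0, so r is not a codeword (an error is present).
Step 3: locate the error. For a single error e at position i, S_ℓ = v_i·e·α_i^ℓ, so α_err = S_1/S_0.
  S_0^{−1} = 1^{−1} = 1 (mod 13), so α_err = 5·1 = 5 ≡ 5 = α_4. Error position i = 4.
  Consistency check: S_2/S_1 = 12·8 = 96 ≡ 5 = α_err ✓ (single-error assumption holds).
Step 4: error magnitude e = S_0/v_4 = S_0·∏_{j≠4}(α_4 − α_j) = 1·10 = 10 ≡ 10 (mod 13).
Step 5: correct position 4: c_4 = r_4 − e = 3 − 10 ≡ 6 (mod 13). Hence c = [2, 11, 10, 6, 4].
  Check: interpolating c through the α_i gives m(x) = 3 + 11·x (degree < 2) with m(α_i) = c_i for every i, so c is indeed a codeword.


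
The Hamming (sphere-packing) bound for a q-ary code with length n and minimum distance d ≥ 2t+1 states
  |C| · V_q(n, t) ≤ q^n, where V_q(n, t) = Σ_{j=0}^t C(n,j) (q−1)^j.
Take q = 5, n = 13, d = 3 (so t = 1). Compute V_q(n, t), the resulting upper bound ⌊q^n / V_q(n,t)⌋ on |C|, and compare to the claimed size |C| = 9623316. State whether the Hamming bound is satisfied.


V_q(n, t) = 53, q^n = 1220703125, Hamming bound = 23032134, |C| = 9623316 ≤ bound (satisfied).

Step 1: Compute V_q(n, t) = Σ_{j=0}^1 C(n, j) (q−1)^j.
  j = 0: C(13,0)·(4)^0 = 1·1 = 1.
  j = 1: C(13,1)·(4)^1 = 13·4 = 52.
  V_q(n, t) = 1 + 52 = 53.
Step 2: q^n = 5^13 = 1220703125.
Step 3: Hamming bound ⌊q^n / V_q(n,t)⌋ = ⌊1220703125/53⌋ = 23032134.
Step 4: Compare |C| = 9623316 to 23032134: satisfied.
The claimed |C| lies below the Hamming bound.


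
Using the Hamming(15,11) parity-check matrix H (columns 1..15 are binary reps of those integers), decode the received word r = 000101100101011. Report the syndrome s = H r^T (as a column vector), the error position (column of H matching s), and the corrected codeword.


s = (0, 0, 1, 0)^T, error position = 2, corrected codeword c = 010101100101011

Compute s = H r^T mod 2 one row at a time:
  s_1 = 0 + 0 + 1 + 0 + 1 + 0 + 1 + 1 = 4 ≡ 0 (mod 2).
  s_2 = 1 + 0 + 1 + 1 + 1 + 0 + 1 + 1 = 6 ≡ 0 (mod 2).
  s_3 = 0 + 0 + 1 + 1 + 1 + 0 + 1 + 1 = 5 ≡ 1 (mod 2).
  s_4 = 0 + 0 + 0 + 1 + 0 + 0 + 0 + 1 = 2 ≡ 0 (mod 2).
s = (0, 0, 1, 0)^T — this equals column 2 of H (binary 0010), so error is at position 2.
Correct: flip bit 2 of r = 000101100101011 to get c = 010101100101011.


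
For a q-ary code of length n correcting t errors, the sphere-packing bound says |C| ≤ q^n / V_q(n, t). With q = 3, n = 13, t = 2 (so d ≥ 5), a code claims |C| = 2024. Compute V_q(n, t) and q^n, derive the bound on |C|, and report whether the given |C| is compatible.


V_q(n, t) = 339, q^n = 1594323, Hamming bound = 4703, |C| = 2024 ≤ bound (satisfied).

Step 1: Compute V_q(n, t) = Σ_{j=0}^2 C(n, j) (q−1)^j.
  j = 0: C(13,0)·(2)^0 = 1·1 = 1.
  j = 1: C(13,1)·(2)^1 = 13·2 = 26.
  j = 2: C(13,2)·(2)^2 = 78·4 = 312.
  V_q(n, t) = 1 + 26 + 312 = 339.
Step 2: q^n = 3^13 = 1594323.
Step 3: Hamming bound ⌊q^n / V_q(n,t)⌋ = ⌊1594323/339⌋ = 4703.
Step 4: Compare |C| = 2024 to 4703: satisfied.
The claimed |C| lies below the Hamming bound.


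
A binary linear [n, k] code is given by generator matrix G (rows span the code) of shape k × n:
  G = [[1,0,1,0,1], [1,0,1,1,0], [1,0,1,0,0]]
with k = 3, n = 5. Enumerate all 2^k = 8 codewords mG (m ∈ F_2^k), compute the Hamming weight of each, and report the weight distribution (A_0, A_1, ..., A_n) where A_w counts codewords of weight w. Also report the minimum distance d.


Weight distribution: A_0 = 1, A_1 = 2, A_2 = 2, A_3 = 2, A_4 = 1. Minimum distance d = 1.

Enumerate all 2^3 = 8 messages m ∈ F_2^3.
For each, compute codeword c = mG in F_2^5, then tally its weight.
  m = 000 → c = 00000, weight = 0.
  m = 100 → c = 10101, weight = 3.
  m = 010 → c = 10110, weight = 3.
  m = 110 → c = 00011, weight = 2.
  m = 001 → c = 10100, weight = 2.
  m = 101 → c = 00001, weight = 1.
  m = 011 → c = 00010, weight = 1.
  m = 111 → c = 10111, weight = 4.
Tally weights:
  weight 0: 1 codewords.
  weight 1: 2 codewords.
  weight 2: 2 codewords.
  weight 3: 2 codewords.
  weight 4: 1 codewords.
Minimum distance d = smallest w > 0 with A_w > 0 = 1.
Sanity: Σ A_w = 8 = 2^3 = 8 ✓.


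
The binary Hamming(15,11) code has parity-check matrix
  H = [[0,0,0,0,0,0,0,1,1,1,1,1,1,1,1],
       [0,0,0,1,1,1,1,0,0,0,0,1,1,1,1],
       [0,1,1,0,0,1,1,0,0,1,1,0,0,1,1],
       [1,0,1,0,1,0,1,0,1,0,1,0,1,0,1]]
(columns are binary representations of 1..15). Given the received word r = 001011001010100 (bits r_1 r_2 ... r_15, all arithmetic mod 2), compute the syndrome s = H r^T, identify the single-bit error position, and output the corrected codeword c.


s = (1, 1, 1, 1)^T, error position = 15, corrected codeword c = 001011001010101

Compute s = H r^T mod 2 one row at a time:
  s_1 = 0 + 1 + 0 + 1 + 0 + 1 + 0 + 0 = 3 ≡ 1 (mod 2).
  s_2 = 0 + 1 + 1 + 0 + 0 + 1 + 0 + 0 = 3 ≡ 1 (mod 2).
  s_3 = 0 + 1 + 1 + 0 + 0 + 1 + 0 + 0 = 3 ≡ 1 (mod 2).
  s_4 = 0 + 1 + 1 + 0 + 1 + 1 + 1 + 0 = 5 ≡ 1 (mod 2).
s = (1, 1, 1, 1)^T — this equals column 15 of H (binary 1111), so error is at position 15.
Correct: flip bit 15 of r = 001011001010100 to get c = 001011001010101.


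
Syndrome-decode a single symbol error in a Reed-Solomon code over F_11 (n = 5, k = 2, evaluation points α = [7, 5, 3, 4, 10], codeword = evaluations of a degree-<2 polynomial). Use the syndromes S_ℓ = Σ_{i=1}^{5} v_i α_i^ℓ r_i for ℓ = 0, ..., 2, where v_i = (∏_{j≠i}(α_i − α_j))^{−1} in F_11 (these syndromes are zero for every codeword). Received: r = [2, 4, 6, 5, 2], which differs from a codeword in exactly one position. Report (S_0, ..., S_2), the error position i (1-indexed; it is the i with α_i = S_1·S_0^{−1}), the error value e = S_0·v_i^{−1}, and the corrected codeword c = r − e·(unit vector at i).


S = (1, 10, 1), error at position 5, error magnitude e = 3, c = [2, 4, 6, 5, 10].

Step 1: column multipliers v_i = (∏_{j≠i}(α_i − α_j))^{−1} mod 11.
  i = 1 (α = 7): (7−5)(7−3)(7−4)(7−10) = 2·4·3·(−3) = −72 ≡ 5, so v_1 = 5^{−1} = 9 (mod 11).
  i = 2 (α = 5): (5−7)(5−3)(5−4)(5−10) = (−2)·2·1·(−5) = 20 ≡ 9, so v_2 = 9^{−1} = 5 (mod 11).
  i = 3 (α = 3): (3−7)(3−5)(3−4)(3−10) = (−4)·(−2)·(−1)·(−7) = 56 ≡ 1, so v_3 = 1^{−1} = 1 (mod 11).
  i = 4 (α = 4): (4−7)(4−5)(4−3)(4−10) = (−3)·(−1)·1·(−6) = −18 ≡ 4, so v_4 = 4^{−1} = 3 (mod 11).
  i = 5 (α = 10): (10−7)(10−5)(10−3)(10−4) = 3·5·7·6 = 630 ≡ 3, so v_5 = 3^{−1} = 4 (mod 11).
  v = [9, 5, 1, 3, 4].
Step 2: syndromes of r = [2, 4, 6, 5, 2] (all sums mod 11).
  S_0 = Σ v_i r_i = 9·2 + 5·4 + 1·6 + 3·5 + 4·2 = 67 ≡ 1.
  S_1 = Σ v_i α_i r_i = 9·7·2 + 5·5·4 + 1·3·6 + 3·4·5 + 4·10·2 = 384 ≡ 10.
  α_i^2 mod 11 = [5, 3, 9, 5, 1].
  S_2 = Σ v_i α_i^2 r_i = 9·5·2 + 5·3·4 + 1·9·6 + 3·5·5 + 4·1·2 = 287 ≡ 1.
  S = (1, 10, 1) ≠ 0, so r is not a codeword (an error is present).
Step 3: locate the error. For a single error e at position i, S_ℓ = v_i·e·α_i^ℓ, so α_err = S_1/S_0.
  S_0^{−1} = 1^{−1} = 1 (mod 11), so α_err = 10·1 = 10 ≡ 10 = α_5. Error position i = 5.
  Consistency check: S_2/S_1 = 1·10 = 10 ≡ 10 = α_err ✓ (single-error assumption holds).
Step 4: error magnitude e = S_0/v_5 = S_0·∏_{j≠5}(α_5 − α_j) = 1·3 = 3 ≡ 3 (mod 11).
Step 5: correct position 5: c_5 = r_5 − e = 2 − 3 ≡ 10 (mod 11). Hence c = [2, 4, 6, 5, 10].
  Check: interpolating c through the α_i gives m(x) = 9 + 10·x (degree < 2) with m(α_i) = c_i for every i, so c is indeed a codeword.


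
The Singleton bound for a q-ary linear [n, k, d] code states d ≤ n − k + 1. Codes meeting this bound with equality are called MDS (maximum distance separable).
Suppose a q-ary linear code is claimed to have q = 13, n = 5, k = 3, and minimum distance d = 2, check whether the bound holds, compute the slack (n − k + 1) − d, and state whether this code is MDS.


Singleton RHS = n − k + 1 = 3, slack = 1, bound satisfied, not MDS.

Singleton bound: d ≤ n − k + 1.
Here n = 5, k = 3, so n − k + 1 = 3.
Given d = 2, check d ≤ 3: YES.
Slack = (n − k + 1) − d = 1.
The code is NOT MDS (slack = 1 > 0).
Description: the claimed parameters are [5, 3, 2]_13; such a code would be non-MDS.


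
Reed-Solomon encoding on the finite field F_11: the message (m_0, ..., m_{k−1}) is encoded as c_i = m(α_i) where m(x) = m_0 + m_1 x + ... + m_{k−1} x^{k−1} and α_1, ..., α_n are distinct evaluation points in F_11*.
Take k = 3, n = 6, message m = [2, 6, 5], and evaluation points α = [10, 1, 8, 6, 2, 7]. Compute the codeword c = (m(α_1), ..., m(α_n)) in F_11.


c = [1, 2, 7, 9, 1, 3]

Message polynomial: m(x) = 2 + 6·x + 5·x^2 (mod 11).
For each evaluation point α_i, compute m(α_i) mod 11:
  α_1 = 10: Horner steps 5 → 1 → 1, so m(10) = 1.
  α_2 = 1: Horner steps 5 → 0 → 2, so m(1) = 2.
  α_3 = 8: Horner steps 5 → 2 → 7, so m(8) = 7.
  α_4 = 6: Horner steps 5 → 3 → 9, so m(6) = 9.
  α_5 = 2: Horner steps 5 → 5 → 1, so m(2) = 1.
  α_6 = 7: Horner steps 5 → 8 → 3, so m(7) = 3.
Codeword c = [1, 2, 7, 9, 1, 3] ∈ F_11^6.


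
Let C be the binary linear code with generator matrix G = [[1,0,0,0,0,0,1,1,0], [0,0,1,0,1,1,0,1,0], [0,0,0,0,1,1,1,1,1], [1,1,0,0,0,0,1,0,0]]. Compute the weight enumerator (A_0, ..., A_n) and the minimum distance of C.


Weight distribution: A_0 = 1, A_2 = 1, A_3 = 3, A_4 = 5, A_5 = 4, A_6 = 1, A_7 = 1. Minimum distance d = 2.

Enumerate all 2^4 = 16 messages m ∈ F_2^4.
For each, compute codeword c = mG in F_2^9, then tally its weight.
  m = 0000 → c = 000000000, weight = 0.
  m = 1000 → c = 100000110, weight = 3.
  m = 0100 → c = 001011010, weight = 4.
  m = 1100 → c = 101011100, weight = 5.
  m = 0010 → c = 000011111, weight = 5.
  m = 1010 → c = 100011001, weight = 4.
  m = 0110 → c = 001000101, weight = 3.
  m = 1110 → c = 101000011, weight = 4.
  m = 0001 → c = 110000100, weight = 3.
  m = 1001 → c = 010000010, weight = 2.
  m = 0101 → c = 111011110, weight = 7.
  m = 1101 → c = 011011000, weight = 4.
  m = 0011 → c = 110011011, weight = 6.
  m = 1011 → c = 010011101, weight = 5.
  m = 0111 → c = 111000001, weight = 4.
  m = 1111 → c = 011000111, weight = 5.
Tally weights:
  weight 0: 1 codewords.
  weight 2: 1 codewords.
  weight 3: 3 codewords.
  weight 4: 5 codewords.
  weight 5: 4 codewords.
  weight 6: 1 codewords.
  weight 7: 1 codewords.
Minimum distance d = smallest w > 0 with A_w > 0 = 2.
Sanity: Σ A_w = 16 = 2^4 = 16 ✓.


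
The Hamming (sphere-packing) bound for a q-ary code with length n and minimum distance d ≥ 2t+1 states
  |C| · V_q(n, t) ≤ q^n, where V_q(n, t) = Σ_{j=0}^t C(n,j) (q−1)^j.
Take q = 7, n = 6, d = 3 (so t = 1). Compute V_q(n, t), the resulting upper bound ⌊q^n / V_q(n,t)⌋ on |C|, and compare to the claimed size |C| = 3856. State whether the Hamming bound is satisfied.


V_q(n, t) = 37, q^n = 117649, Hamming bound = 3179, |C| = 3856 > bound (violated).

Step 1: Compute V_q(n, t) = Σ_{j=0}^1 C(n, j) (q−1)^j.
  j = 0: C(6,0)·(6)^0 = 1·1 = 1.
  j = 1: C(6,1)·(6)^1 = 6·6 = 36.
  V_q(n, t) = 1 + 36 = 37.
Step 2: q^n = 7^6 = 117649.
Step 3: Hamming bound ⌊q^n / V_q(n,t)⌋ = ⌊117649/37⌋ = 3179.
Step 4: Compare |C| = 3856 to 3179: violated.
The claimed |C| lies above the Hamming bound, so no 7-ary code of length 6 with d ≥ 3 can have 3856 codewords.


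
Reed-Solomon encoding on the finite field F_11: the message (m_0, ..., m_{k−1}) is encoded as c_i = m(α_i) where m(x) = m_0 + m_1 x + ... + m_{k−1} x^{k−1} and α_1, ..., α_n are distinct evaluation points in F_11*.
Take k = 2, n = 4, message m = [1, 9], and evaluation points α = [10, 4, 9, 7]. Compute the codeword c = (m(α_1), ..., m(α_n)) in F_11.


c = [3, 4, 5, 9]

Message polynomial: m(x) = 1 + 9·x (mod 11).
For each evaluation point α_i, compute m(α_i) mod 11:
  α_1 = 10: Horner steps 9 → 3, so m(10) = 3.
  α_2 = 4: Horner steps 9 → 4, so m(4) = 4.
  α_3 = 9: Horner steps 9 → 5, so m(9) = 5.
  α_4 = 7: Horner steps 9 → 9, so m(7) = 9.
Codeword c = [3, 4, 5, 9] ∈ F_11^4.


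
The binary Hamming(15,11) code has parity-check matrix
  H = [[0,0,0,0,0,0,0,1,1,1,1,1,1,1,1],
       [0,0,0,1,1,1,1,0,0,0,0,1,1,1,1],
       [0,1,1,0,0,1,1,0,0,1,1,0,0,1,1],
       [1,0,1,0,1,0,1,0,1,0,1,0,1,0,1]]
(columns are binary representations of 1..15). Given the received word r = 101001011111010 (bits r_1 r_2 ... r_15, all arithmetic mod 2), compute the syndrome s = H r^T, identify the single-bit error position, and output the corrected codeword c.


s = (0, 1, 1, 0)^T, error position = 6, corrected codeword c = 101000011111010

Compute s = H r^T mod 2 one row at a time:
  s_1 = 1 + 1 + 1 + 1 + 1 + 0 + 1 + 0 = 6 ≡ 0 (mod 2).
  s_2 = 0 + 0 + 1 + 0 + 1 + 0 + 1 + 0 = 3 ≡ 1 (mod 2).
  s_3 = 0 + 1 + 1 + 0 + 1 + 1 + 1 + 0 = 5 ≡ 1 (mod 2).
  s_4 = 1 + 1 + 0 + 0 + 1 + 1 + 0 + 0 = 4 ≡ 0 (mod 2).
s = (0, 1, 1, 0)^T — this equals column 6 of H (binary 0110), so error is at position 6.
Correct: flip bit 6 of r = 101001011111010 to get c = 101000011111010.


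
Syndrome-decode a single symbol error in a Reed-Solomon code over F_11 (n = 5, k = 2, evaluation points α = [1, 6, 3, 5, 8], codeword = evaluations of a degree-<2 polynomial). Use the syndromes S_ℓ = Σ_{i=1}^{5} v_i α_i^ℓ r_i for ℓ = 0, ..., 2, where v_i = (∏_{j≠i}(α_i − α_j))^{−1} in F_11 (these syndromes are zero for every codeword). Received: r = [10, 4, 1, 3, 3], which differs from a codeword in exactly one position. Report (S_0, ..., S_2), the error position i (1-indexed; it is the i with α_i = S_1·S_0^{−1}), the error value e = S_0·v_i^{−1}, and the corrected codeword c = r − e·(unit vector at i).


S = (8, 9, 6), error at position 5, error magnitude e = 8, c = [10, 4, 1, 3, 6].

Step 1: column multipliers v_i = (∏_{j≠i}(α_i − α_j))^{−1} mod 11.
  i = 1 (α = 1): (1−6)(1−3)(1−5)(1−8) = (−5)·(−2)·(−4)·(−7) = 280 ≡ 5, so v_1 = 5^{−1} = 9 (mod 11).
  i = 2 (α = 6): (6−1)(6−3)(6−5)(6−8) = 5·3·1·(−2) = −30 ≡ 3, so v_2 = 3^{−1} = 4 (mod 11).
  i = 3 (α = 3): (3−1)(3−6)(3−5)(3−8) = 2·(−3)·(−2)·(−5) = −60 ≡ 6, so v_3 = 6^{−1} = 2 (mod 11).
  i = 4 (α = 5): (5−1)(5−6)(5−3)(5−8) = 4·(−1)·2·(−3) = 24 ≡ 2, so v_4 = 2^{−1} = 6 (mod 11).
  i = 5 (α = 8): (8−1)(8−6)(8−3)(8−5) = 7·2·5·3 = 210 ≡ 1, so v_5 = 1^{−1} = 1 (mod 11).
  v = [9, 4, 2, 6, 1].
Step 2: syndromes of r = [10, 4, 1, 3, 3] (all sums mod 11).
  S_0 = Σ v_i r_i = 9·10 + 4·4 + 2·1 + 6·3 + 1·3 = 129 ≡ 8.
  S_1 = Σ v_i α_i r_i = 9·1·10 + 4·6·4 + 2·3·1 + 6·5·3 + 1·8·3 = 306 ≡ 9.
  α_i^2 mod 11 = [1, 3, 9, 3, 9].
  S_2 = Σ v_i α_i^2 r_i = 9·1·10 + 4·3·4 + 2·9·1 + 6·3·3 + 1·9·3 = 237 ≡ 6.
  S = (8, 9, 6) ≠ 0, so r is not a codeword (an error is present).
Step 3: locate the error. For a single error e at position i, S_ℓ = v_i·e·α_i^ℓ, so α_err = S_1/S_0.
  S_0^{−1} = 8^{−1} = 7 (mod 11), so α_err = 9·7 = 63 ≡ 8 = α_5. Error position i = 5.
  Consistency check: S_2/S_1 = 6·5 = 30 ≡ 8 = α_err ✓ (single-error assumption holds).
Step 4: error magnitude e = S_0/v_5 = S_0·∏_{j≠5}(α_5 − α_j) = 8·1 = 8 ≡ 8 (mod 11).
Step 5: correct position 5: c_5 = r_5 − e = 3 − 8 ≡ 6 (mod 11). Hence c = [10, 4, 1, 3, 6].
  Check: interpolating c through the α_i gives m(x) = 9 + 1·x (degree < 2) with m(α_i) = c_i for every i, so c is indeed a codeword.


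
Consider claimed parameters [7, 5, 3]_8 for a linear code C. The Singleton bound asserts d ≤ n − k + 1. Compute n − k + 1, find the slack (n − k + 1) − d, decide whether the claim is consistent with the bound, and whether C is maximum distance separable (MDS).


Singleton RHS = n − k + 1 = 3, slack = 0, bound satisfied, MDS.

Singleton bound: d ≤ n − k + 1.
Here n = 7, k = 5, so n − k + 1 = 3.
Given d = 3, check d ≤ 3: YES.
Slack = (n − k + 1) − d = 0.
The code is MDS (slack = 0).
Description: the claimed parameters are [7, 5, 3]_8; such a code would be MDS (meets Singleton bound).


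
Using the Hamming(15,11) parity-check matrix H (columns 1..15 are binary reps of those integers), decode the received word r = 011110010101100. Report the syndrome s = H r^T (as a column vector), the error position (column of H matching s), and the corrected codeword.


s = (0, 0, 1, 1)^T, error position = 3, corrected codeword c = 010110010101100

Compute s = H r^T mod 2 one row at a time:
  s_1 = 1 + 0 + 1 + 0 + 1 + 1 + 0 + 0 = 4 ≡ 0 (mod 2).
  s_2 = 1 + 1 + 0 + 0 + 1 + 1 + 0 + 0 = 4 ≡ 0 (mod 2).
  s_3 = 1 + 1 + 0 + 0 + 1 + 0 + 0 + 0 = 3 ≡ 1 (mod 2).
  s_4 = 0 + 1 + 1 + 0 + 0 + 0 + 1 + 0 = 3 ≡ 1 (mod 2).
s = (0, 0, 1, 1)^T — this equals column 3 of H (binary 0011), so error is at position 3.
Correct: flip bit 3 of r = 011110010101100 to get c = 010110010101100.


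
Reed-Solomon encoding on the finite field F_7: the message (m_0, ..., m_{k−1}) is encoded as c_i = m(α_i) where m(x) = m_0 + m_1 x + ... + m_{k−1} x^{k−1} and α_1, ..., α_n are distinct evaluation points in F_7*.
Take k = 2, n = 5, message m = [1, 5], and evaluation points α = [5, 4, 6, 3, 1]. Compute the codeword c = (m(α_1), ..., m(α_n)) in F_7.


c = [5, 0, 3, 2, 6]

Message polynomial: m(x) = 1 + 5·x (mod 7).
For each evaluation point α_i, compute m(α_i) mod 7:
  α_1 = 5: Horner steps 5 → 5, so m(5) = 5.
  α_2 = 4: Horner steps 5 → 0, so m(4) = 0.
  α_3 = 6: Horner steps 5 → 3, so m(6) = 3.
  α_4 = 3: Horner steps 5 → 2, so m(3) = 2.
  α_5 = 1: Horner steps 5 → 6, so m(1) = 6.
Codeword c = [5, 0, 3, 2, 6] ∈ F_7^5.


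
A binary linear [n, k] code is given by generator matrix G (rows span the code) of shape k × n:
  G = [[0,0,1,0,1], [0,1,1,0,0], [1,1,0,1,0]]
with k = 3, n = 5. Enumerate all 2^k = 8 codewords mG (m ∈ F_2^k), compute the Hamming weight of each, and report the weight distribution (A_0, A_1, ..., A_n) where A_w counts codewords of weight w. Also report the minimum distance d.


Weight distribution: A_0 = 1, A_2 = 3, A_3 = 3, A_5 = 1. Minimum distance d = 2.

Enumerate all 2^3 = 8 messages m ∈ F_2^3.
For each, compute codeword c = mG in F_2^5, then tally its weight.
  m = 000 → c = 00000, weight = 0.
  m = 100 → c = 00101, weight = 2.
  m = 010 → c = 01100, weight = 2.
  m = 110 → c = 01001, weight = 2.
  m = 001 → c = 11010, weight = 3.
  m = 101 → c = 11111, weight = 5.
  m = 011 → c = 10110, weight = 3.
  m = 111 → c = 10011, weight = 3.
Tally weights:
  weight 0: 1 codewords.
  weight 2: 3 codewords.
  weight 3: 3 codewords.
  weight 5: 1 codewords.
Minimum distance d = smallest w > 0 with A_w > 0 = 2.
Sanity: Σ A_w = 8 = 2^3 = 8 ✓.


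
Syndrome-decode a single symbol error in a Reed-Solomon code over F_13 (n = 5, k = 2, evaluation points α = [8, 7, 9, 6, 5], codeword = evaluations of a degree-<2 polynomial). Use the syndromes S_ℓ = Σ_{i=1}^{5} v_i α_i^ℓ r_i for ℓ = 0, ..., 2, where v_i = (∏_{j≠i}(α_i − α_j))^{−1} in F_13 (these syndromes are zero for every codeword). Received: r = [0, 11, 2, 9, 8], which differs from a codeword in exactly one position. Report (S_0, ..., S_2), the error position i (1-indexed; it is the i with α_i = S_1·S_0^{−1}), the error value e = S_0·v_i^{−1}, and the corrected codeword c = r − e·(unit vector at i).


S = (6, 4, 7), error at position 5, error magnitude e = 1, c = [0, 11, 2, 9, 7].

Step 1: column multipliers v_i = (∏_{j≠i}(α_i − α_j))^{−1} mod 13.
  i = 1 (α = 8): (8−7)(8−9)(8−6)(8−5) = 1·(−1)·2·3 = −6 ≡ 7, so v_1 = 7^{−1} = 2 (mod 13).
  i = 2 (α = 7): (7−8)(7−9)(7−6)(7−5) = (−1)·(−2)·1·2 = 4 ≡ 4, so v_2 = 4^{−1} = 10 (mod 13).
  i = 3 (α = 9): (9−8)(9−7)(9−6)(9−5) = 1·2·3·4 = 24 ≡ 11, so v_3 = 11^{−1} = 6 (mod 13).
  i = 4 (α = 6): (6−8)(6−7)(6−9)(6−5) = (−2)·(−1)·(−3)·1 = −6 ≡ 7, so v_4 = 7^{−1} = 2 (mod 13).
  i = 5 (α = 5): (5−8)(5−7)(5−9)(5−6) = (−3)·(−2)·(−4)·(−1) = 24 ≡ 11, so v_5 = 11^{−1} = 6 (mod 13).
  v = [2, 10, 6, 2, 6].
Step 2: syndromes of r = [0, 11, 2, 9, 8] (all sums mod 13).
  S_0 = Σ v_i r_i = 2·0 + 10·11 + 6·2 + 2·9 + 6·8 = 188 ≡ 6.
  S_1 = Σ v_i α_i r_i = 2·8·0 + 10·7·11 + 6·9·2 + 2·6·9 + 6·5·8 = 1226 ≡ 4.
  α_i^2 mod 13 = [12, 10, 3, 10, 12].
  S_2 = Σ v_i α_i^2 r_i = 2·12·0 + 10·10·11 + 6·3·2 + 2·10·9 + 6·12·8 = 1892 ≡ 7.
  S = (6, 4, 7) ≠ 0, so r is not a codeword (an error is present).
Step 3: locate the error. For a single error e at position i, S_ℓ = v_i·e·α_i^ℓ, so α_err = S_1/S_0.
  S_0^{−1} = 6^{−1} = 11 (mod 13), so α_err = 4·11 = 44 ≡ 5 = α_5. Error position i = 5.
  Consistency check: S_2/S_1 = 7·10 = 70 ≡ 5 = α_err ✓ (single-error assumption holds).
Step 4: error magnitude e = S_0/v_5 = S_0·∏_{j≠5}(α_5 − α_j) = 6·11 = 66 ≡ 1 (mod 13).
Step 5: correct position 5: c_5 = r_5 − e = 8 − 1 ≡ 7 (mod 13). Hence c = [0, 11, 2, 9, 7].
  Check: interpolating c through the α_i gives m(x) = 10 + 2·x (degree < 2) with m(α_i) = c_i for every i, so c is indeed a codeword.
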